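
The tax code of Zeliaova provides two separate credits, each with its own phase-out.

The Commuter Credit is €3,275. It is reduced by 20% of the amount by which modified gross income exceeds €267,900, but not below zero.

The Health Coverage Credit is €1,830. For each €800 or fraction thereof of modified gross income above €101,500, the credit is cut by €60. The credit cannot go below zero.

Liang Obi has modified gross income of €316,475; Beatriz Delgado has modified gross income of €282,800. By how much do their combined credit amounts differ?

€295

Liang (€316,475): Commuter Credit: 20% of the €48,575 excess over €267,900 is €9,715 ≥ base, so the credit is €0. Health Coverage Credit: income exceeds €101,500 by €214,975 → 269 increments × €60 = €16,140 ≥ base, so the credit is €0. total €0 + €0 = €0
Beatriz (€282,800): Commuter Credit: 20% of the €14,900 excess over €267,900 is €2,980; credit = €3,275 − €2,980 = €295. Health Coverage Credit: income exceeds €101,500 by €181,300 → 227 increments × €60 = €13,620 ≥ base, so the credit is €0. total €295 + €0 = €295
Difference: |€0 − €295| = €295.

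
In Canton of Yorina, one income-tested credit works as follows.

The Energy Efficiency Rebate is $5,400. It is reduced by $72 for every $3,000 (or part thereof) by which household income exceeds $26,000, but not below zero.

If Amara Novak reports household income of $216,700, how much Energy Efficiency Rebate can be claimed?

$792

Energy Efficiency Rebate: income exceeds $26,000 by $190,700, which is 64 full-or-partial $3,000 increments; reduction = 64 × $72 = $4,608, leaving $792.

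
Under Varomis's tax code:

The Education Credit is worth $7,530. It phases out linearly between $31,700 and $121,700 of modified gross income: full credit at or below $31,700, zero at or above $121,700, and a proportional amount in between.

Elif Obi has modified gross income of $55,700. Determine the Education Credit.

$5,522

Education Credit: $55,700 is $24,000 into a $90,000 phase-out range, leaving 66,000/90,000 of the credit: $7,530 × 66,000/90,000 = $5,522.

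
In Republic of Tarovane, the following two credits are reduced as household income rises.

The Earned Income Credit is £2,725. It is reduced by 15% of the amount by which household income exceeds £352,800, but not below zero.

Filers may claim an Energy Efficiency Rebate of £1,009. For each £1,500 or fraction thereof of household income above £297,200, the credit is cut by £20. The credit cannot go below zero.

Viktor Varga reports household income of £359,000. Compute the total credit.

Earned Income Credit: 15% of the £6,200 excess over £352,800 is £930; credit = £2,725 − £930 = £1,795.
Energy Efficiency Rebate: income exceeds £297,200 by £61,800, which is 42 full-or-partial £1,500 increments; reduction = 42 × £20 = £840, leaving £169.
Total: £1,795 + £169 = £1,964.

£1,964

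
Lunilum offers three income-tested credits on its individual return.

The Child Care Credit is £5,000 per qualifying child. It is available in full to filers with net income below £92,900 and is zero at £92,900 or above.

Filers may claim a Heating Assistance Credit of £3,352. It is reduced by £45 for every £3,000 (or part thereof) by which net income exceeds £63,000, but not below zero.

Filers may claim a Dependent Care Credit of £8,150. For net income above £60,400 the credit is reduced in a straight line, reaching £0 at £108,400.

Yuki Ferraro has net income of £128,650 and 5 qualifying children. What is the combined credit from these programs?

Child Care Credit: base = 5 × £5,000 = £25,000. £128,650 meets or exceeds the £92,900 cutoff, so the credit is £0.
Heating Assistance Credit: income exceeds £63,000 by £65,650, which is 22 full-or-partial £3,000 increments; reduction = 22 × £45 = £990, leaving £2,362.
Dependent Care Credit: £128,650 is at or above £108,400, so the credit is £0.
Total: £0 + £2,362 + £0 = £2,362.

£2,362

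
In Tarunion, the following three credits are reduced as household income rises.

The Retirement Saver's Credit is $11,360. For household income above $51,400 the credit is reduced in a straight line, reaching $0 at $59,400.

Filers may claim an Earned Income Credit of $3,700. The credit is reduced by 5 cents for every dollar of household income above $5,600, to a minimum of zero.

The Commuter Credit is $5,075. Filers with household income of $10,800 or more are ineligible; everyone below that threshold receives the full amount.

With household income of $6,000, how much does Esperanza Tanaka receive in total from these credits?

Retirement Saver's Credit: $6,000 is at or below the $51,400 threshold, so the full $11,360 applies.
Earned Income Credit: 5% of the $400 excess over $5,600 is $20; credit = $3,700 − $20 = $3,680.
Commuter Credit: $6,000 is below the $10,800 cutoff, so the full $5,075 applies.
Total: $11,360 + $3,680 + $5,075 = $20,115.

$20,115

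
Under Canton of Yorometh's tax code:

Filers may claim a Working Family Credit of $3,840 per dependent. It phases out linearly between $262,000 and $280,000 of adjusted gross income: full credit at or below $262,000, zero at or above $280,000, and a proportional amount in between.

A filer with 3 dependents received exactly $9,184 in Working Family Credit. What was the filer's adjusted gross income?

$265,650

Full credit = 3 × $3,840 = $11,520.
$9,184 is 9,184/11,520 of the full $11,520, so 2,336/11,520 of the $18,000 range has been used: income = $262,000 + $18,000 × 2,336/11,520 = $265,650.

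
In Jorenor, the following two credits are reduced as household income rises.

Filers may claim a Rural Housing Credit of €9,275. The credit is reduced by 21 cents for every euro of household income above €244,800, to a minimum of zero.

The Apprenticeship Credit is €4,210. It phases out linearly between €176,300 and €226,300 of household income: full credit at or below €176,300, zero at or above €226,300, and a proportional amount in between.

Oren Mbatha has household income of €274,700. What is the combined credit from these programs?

€2,996

Rural Housing Credit: 21% of the €29,900 excess over €244,800 is €6,279; credit = €9,275 − €6,279 = €2,996.
Apprenticeship Credit: €274,700 is at or above €226,300, so the credit is €0.
Total: €2,996 + €0 = €2,996.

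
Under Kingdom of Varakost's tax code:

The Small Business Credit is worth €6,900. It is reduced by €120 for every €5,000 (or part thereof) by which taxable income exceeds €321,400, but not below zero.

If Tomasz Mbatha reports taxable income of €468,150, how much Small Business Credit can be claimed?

€3,300

Small Business Credit: income exceeds €321,400 by €146,750, which is 30 full-or-partial €5,000 increments; reduction = 30 × €120 = €3,600, leaving €3,300.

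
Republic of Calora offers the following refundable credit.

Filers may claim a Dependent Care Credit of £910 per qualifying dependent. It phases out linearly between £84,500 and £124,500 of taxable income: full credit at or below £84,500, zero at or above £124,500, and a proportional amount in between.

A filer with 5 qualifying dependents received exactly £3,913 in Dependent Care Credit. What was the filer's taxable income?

Full credit = 5 × £910 = £4,550.
£3,913 is 3,913/4,550 of the full £4,550, so 637/4,550 of the £40,000 range has been used: income = £84,500 + £40,000 × 637/4,550 = £90,100.

£90,100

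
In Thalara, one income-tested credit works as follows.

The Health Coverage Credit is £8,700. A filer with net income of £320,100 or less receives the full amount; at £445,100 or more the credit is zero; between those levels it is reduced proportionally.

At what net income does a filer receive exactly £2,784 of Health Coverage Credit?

£2,784 is 2,784/8,700 of the full £8,700, so 5,916/8,700 of the £125,000 range has been used: income = £320,100 + £125,000 × 5,916/8,700 = £405,100.

£405,100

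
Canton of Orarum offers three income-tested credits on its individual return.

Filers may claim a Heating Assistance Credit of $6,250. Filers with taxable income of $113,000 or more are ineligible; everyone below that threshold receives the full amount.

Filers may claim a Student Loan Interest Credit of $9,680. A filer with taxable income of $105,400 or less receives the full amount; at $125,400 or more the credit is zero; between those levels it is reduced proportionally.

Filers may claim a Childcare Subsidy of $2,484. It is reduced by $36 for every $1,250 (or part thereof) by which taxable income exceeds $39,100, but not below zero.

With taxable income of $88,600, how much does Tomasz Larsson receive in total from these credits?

$16,974

Heating Assistance Credit: $88,600 is below the $113,000 cutoff, so the full $6,250 applies.
Student Loan Interest Credit: $88,600 is at or below the $105,400 threshold, so the full $9,680 applies.
Childcare Subsidy: income exceeds $39,100 by $49,500, which is 40 full-or-partial $1,250 increments; reduction = 40 × $36 = $1,440, leaving $1,044.
Total: $6,250 + $9,680 + $1,044 = $16,974.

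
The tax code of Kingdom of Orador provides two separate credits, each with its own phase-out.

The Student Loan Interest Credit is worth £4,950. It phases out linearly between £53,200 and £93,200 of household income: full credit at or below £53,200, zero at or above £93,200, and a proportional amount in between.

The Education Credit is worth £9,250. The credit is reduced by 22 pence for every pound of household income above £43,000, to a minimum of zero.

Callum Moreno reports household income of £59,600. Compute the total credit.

£9,756

Student Loan Interest Credit: £59,600 is £6,400 into a £40,000 phase-out range, leaving 33,600/40,000 of the credit: £4,950 × 33,600/40,000 = £4,158.
Education Credit: 22% of the £16,600 excess over £43,000 is £3,652; credit = £9,250 − £3,652 = £5,598.
Total: £4,158 + £5,598 = £9,756.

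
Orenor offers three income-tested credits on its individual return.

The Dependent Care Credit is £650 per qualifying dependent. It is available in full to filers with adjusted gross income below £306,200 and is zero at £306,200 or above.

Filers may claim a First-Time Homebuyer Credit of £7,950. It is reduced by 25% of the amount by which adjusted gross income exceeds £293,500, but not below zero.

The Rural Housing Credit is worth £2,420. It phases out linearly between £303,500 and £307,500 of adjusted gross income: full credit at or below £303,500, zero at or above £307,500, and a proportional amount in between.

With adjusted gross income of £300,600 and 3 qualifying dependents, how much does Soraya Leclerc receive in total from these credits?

Dependent Care Credit: base = 3 × £650 = £1,950. £300,600 is below the £306,200 cutoff, so the full £1,950 applies.
First-Time Homebuyer Credit: 25% of the £7,100 excess over £293,500 is £1,775; credit = £7,950 − £1,775 = £6,175.
Rural Housing Credit: £300,600 is at or below the £303,500 threshold, so the full £2,420 applies.
Total: £1,950 + £6,175 + £2,420 = £10,545.

£10,545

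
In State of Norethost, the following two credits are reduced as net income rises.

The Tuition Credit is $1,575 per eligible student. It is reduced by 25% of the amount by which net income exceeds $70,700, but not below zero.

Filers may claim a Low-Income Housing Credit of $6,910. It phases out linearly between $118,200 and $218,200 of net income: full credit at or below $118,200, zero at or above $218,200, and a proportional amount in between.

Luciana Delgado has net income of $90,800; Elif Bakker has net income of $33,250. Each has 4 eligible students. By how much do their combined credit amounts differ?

$5,025

Luciana ($90,800): Tuition Credit: base = 4 × $1,575 = $6,300. 25% of the $20,100 excess over $70,700 is $5,025; credit = $6,300 − $5,025 = $1,275. Low-Income Housing Credit: $90,800 is at or below the $118,200 threshold, so the full $6,910 applies. total $1,275 + $6,910 = $8,185
Elif ($33,250): Tuition Credit: base = 4 × $1,575 = $6,300. $33,250 is at or below the $70,700 threshold, so the full $6,300 applies. Low-Income Housing Credit: $33,250 is at or below the $118,200 threshold, so the full $6,910 applies. total $6,300 + $6,910 = $13,210
Difference: |$8,185 − $13,210| = $5,025.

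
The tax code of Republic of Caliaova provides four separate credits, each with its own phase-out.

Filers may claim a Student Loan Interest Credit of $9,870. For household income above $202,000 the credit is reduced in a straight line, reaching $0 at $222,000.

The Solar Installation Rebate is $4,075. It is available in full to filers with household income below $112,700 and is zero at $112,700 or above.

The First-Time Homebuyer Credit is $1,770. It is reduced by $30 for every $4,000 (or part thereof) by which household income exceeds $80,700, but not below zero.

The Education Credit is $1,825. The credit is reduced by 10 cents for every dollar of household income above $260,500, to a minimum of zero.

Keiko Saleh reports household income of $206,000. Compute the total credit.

$10,531

Student Loan Interest Credit: $206,000 is $4,000 into a $20,000 phase-out range, leaving 16,000/20,000 of the credit: $9,870 × 16,000/20,000 = $7,896.
Solar Installation Rebate: $206,000 meets or exceeds the $112,700 cutoff, so the credit is $0.
First-Time Homebuyer Credit: income exceeds $80,700 by $125,300, which is 32 full-or-partial $4,000 increments; reduction = 32 × $30 = $960, leaving $810.
Education Credit: $206,000 is at or below the $260,500 threshold, so the full $1,825 applies.
Total: $7,896 + $0 + $810 + $1,825 = $10,531.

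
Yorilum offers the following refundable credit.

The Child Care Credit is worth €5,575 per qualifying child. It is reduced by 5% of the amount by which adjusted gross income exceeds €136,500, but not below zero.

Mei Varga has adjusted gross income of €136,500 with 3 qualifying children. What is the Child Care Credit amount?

Child Care Credit: base = 3 × €5,575 = €16,725. €136,500 is at or below the €136,500 threshold, so the full €16,725 applies.

€16,725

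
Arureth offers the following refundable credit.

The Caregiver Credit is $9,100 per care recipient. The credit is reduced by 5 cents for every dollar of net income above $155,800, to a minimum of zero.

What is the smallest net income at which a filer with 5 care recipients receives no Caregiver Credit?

$1,065,800

Full credit = 5 × $9,100 = $45,500.
The credit falls by 5% of each dollar above $155,800, so it reaches zero when the excess is $45,500 / 5% = $910,000: income = $155,800 + $910,000 = $1,065,800.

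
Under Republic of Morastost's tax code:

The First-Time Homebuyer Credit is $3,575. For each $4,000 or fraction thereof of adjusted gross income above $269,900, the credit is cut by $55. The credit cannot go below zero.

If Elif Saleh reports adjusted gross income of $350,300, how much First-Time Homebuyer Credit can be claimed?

$2,420

First-Time Homebuyer Credit: income exceeds $269,900 by $80,400, which is 21 full-or-partial $4,000 increments; reduction = 21 × $55 = $1,155, leaving $2,420.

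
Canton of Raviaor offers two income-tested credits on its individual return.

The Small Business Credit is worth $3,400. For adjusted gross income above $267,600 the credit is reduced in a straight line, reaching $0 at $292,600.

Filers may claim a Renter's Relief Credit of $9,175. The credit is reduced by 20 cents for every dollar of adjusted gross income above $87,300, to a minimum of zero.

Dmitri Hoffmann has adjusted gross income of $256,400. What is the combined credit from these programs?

$3,400

Small Business Credit: $256,400 is at or below the $267,600 threshold, so the full $3,400 applies.
Renter's Relief Credit: 20% of the $169,100 excess over $87,300 is $33,820 ≥ base, so the credit is $0.
Total: $3,400 + $0 = $3,400.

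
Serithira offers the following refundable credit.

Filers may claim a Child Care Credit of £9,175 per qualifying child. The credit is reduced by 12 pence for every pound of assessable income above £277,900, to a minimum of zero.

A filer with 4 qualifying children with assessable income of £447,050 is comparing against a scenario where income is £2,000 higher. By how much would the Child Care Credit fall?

At £447,050 — base = 4 × £9,175 = £36,700. 12% of the £169,150 excess over £277,900 is £20,298; credit = £36,700 − £20,298 = £16,402.
At £449,050 — base = 4 × £9,175 = £36,700. 12% of the £171,150 excess over £277,900 is £20,538; credit = £36,700 − £20,538 = £16,162.
Lost: £16,402 − £16,162 = £240.

£240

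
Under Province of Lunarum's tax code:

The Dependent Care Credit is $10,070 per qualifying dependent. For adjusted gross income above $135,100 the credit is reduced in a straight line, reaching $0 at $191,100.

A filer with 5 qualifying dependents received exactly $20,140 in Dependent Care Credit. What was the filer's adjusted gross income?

Full credit = 5 × $10,070 = $50,350.
$20,140 is 20,140/50,350 of the full $50,350, so 30,210/50,350 of the $56,000 range has been used: income = $135,100 + $56,000 × 30,210/50,350 = $168,700.

$168,700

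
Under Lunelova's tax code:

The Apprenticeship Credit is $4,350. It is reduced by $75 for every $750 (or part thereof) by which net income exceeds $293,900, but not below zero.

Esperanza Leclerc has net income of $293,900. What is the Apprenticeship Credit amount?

Apprenticeship Credit: $293,900 is at or below the $293,900 threshold, so the full $4,350 applies.

$4,350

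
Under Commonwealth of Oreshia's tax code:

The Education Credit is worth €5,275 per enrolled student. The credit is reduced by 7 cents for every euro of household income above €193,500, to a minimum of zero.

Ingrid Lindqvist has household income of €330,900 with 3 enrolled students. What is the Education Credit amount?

Education Credit: base = 3 × €5,275 = €15,825. 7% of the €137,400 excess over €193,500 is €9,618; credit = €15,825 − €9,618 = €6,207.

€6,207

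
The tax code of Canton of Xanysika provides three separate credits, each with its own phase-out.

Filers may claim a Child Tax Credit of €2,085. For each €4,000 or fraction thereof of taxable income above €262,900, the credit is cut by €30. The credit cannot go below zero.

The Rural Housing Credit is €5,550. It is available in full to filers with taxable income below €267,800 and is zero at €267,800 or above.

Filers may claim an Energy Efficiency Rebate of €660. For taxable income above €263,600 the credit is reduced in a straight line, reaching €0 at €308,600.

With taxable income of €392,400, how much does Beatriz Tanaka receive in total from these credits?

€1,095

Child Tax Credit: income exceeds €262,900 by €129,500, which is 33 full-or-partial €4,000 increments; reduction = 33 × €30 = €990, leaving €1,095.
Rural Housing Credit: €392,400 meets or exceeds the €267,800 cutoff, so the credit is €0.
Energy Efficiency Rebate: €392,400 is at or above €308,600, so the credit is €0.
Total: €1,095 + €0 + €0 = €1,095.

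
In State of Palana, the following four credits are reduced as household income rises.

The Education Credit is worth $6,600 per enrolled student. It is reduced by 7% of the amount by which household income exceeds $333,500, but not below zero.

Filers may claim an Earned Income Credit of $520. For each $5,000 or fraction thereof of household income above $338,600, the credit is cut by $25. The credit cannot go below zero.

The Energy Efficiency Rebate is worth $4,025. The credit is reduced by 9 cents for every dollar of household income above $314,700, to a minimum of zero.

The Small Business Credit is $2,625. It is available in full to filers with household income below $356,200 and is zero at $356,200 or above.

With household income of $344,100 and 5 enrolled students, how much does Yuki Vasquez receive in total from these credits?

Education Credit: base = 5 × $6,600 = $33,000. 7% of the $10,600 excess over $333,500 is $742; credit = $33,000 − $742 = $32,258.
Earned Income Credit: income exceeds $338,600 by $5,500, which is 2 full-or-partial $5,000 increments; reduction = 2 × $25 = $50, leaving $470.
Energy Efficiency Rebate: 9% of the $29,400 excess over $314,700 is $2,646; credit = $4,025 − $2,646 = $1,379.
Small Business Credit: $344,100 is below the $356,200 cutoff, so the full $2,625 applies.
Total: $32,258 + $470 + $1,379 + $2,625 = $36,732.

$36,732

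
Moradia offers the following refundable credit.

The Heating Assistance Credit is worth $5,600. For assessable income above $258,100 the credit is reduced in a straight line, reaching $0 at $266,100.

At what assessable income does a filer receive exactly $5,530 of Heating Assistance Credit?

$258,200

$5,530 is 5,530/5,600 of the full $5,600, so 70/5,600 of the $8,000 range has been used: income = $258,100 + $8,000 × 70/5,600 = $258,200.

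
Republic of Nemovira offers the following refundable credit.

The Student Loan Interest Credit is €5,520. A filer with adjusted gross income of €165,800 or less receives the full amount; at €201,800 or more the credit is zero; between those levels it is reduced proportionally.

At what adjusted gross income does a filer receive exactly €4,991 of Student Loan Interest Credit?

€4,991 is 4,991/5,520 of the full €5,520, so 529/5,520 of the €36,000 range has been used: income = €165,800 + €36,000 × 529/5,520 = €169,250.

€169,250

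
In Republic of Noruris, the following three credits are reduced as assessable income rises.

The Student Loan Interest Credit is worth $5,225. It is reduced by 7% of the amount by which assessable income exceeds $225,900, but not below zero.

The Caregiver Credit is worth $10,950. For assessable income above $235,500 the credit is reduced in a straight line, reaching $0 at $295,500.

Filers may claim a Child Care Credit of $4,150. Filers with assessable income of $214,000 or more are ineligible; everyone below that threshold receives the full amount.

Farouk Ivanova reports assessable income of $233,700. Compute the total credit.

Student Loan Interest Credit: 7% of the $7,800 excess over $225,900 is $546; credit = $5,225 − $546 = $4,679.
Caregiver Credit: $233,700 is at or below the $235,500 threshold, so the full $10,950 applies.
Child Care Credit: $233,700 meets or exceeds the $214,000 cutoff, so the credit is $0.
Total: $4,679 + $10,950 + $0 = $15,629.

$15,629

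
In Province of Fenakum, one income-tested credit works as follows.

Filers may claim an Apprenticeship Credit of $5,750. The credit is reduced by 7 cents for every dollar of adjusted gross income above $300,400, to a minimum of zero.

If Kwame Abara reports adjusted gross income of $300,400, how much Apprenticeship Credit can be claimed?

Apprenticeship Credit: $300,400 is at or below the $300,400 threshold, so the full $5,750 applies.

$5,750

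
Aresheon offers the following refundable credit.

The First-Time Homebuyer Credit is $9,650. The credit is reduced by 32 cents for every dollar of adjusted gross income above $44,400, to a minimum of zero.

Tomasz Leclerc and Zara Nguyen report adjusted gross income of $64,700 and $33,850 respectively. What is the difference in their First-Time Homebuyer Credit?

Tomasz ($64,700): First-Time Homebuyer Credit: 32% of the $20,300 excess over $44,400 is $6,496; credit = $9,650 − $6,496 = $3,154.
Zara ($33,850): First-Time Homebuyer Credit: $33,850 is at or below the $44,400 threshold, so the full $9,650 applies.
Difference: |$3,154 − $9,650| = $6,496.

$6,496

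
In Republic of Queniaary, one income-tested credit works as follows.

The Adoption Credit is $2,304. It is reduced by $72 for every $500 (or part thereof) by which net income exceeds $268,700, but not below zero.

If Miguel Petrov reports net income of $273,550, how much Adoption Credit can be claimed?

$1,584

Adoption Credit: income exceeds $268,700 by $4,850, which is 10 full-or-partial $500 increments; reduction = 10 × $72 = $720, leaving $1,584.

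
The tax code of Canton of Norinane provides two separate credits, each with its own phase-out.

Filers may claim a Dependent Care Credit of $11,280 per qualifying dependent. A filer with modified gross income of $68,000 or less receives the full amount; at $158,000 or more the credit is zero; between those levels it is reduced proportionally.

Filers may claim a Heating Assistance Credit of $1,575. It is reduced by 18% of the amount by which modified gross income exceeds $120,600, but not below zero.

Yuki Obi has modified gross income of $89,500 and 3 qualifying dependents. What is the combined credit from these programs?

Dependent Care Credit: base = 3 × $11,280 = $33,840. $89,500 is $21,500 into a $90,000 phase-out range, leaving 68,500/90,000 of the credit: $33,840 × 68,500/90,000 = $25,756.
Heating Assistance Credit: $89,500 is at or below the $120,600 threshold, so the full $1,575 applies.
Total: $25,756 + $1,575 = $27,331.

$27,331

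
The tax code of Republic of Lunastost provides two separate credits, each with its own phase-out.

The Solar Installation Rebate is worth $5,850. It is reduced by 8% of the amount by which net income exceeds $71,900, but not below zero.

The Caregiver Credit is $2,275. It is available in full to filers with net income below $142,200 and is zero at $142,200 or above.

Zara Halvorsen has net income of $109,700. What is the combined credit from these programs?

Solar Installation Rebate: 8% of the $37,800 excess over $71,900 is $3,024; credit = $5,850 − $3,024 = $2,826.
Caregiver Credit: $109,700 is below the $142,200 cutoff, so the full $2,275 applies.
Total: $2,826 + $2,275 = $5,101.

$5,101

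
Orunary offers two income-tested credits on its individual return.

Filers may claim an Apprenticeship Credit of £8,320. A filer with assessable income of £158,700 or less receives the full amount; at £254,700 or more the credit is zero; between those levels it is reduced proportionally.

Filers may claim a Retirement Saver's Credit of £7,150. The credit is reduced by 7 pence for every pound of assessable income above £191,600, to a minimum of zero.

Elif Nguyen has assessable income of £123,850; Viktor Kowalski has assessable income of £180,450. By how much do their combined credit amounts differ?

£1,885

Elif (£123,850): Apprenticeship Credit: £123,850 is at or below the £158,700 threshold, so the full £8,320 applies. Retirement Saver's Credit: £123,850 is at or below the £191,600 threshold, so the full £7,150 applies. total £8,320 + £7,150 = £15,470
Viktor (£180,450): Apprenticeship Credit: £180,450 is £21,750 into a £96,000 phase-out range, leaving 74,250/96,000 of the credit: £8,320 × 74,250/96,000 = £6,435. Retirement Saver's Credit: £180,450 is at or below the £191,600 threshold, so the full £7,150 applies. total £6,435 + £7,150 = £13,585
Difference: |£15,470 − £13,585| = £1,885.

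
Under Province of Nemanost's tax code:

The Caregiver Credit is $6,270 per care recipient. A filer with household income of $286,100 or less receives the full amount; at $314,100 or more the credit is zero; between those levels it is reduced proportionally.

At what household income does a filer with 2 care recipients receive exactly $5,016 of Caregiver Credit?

Full credit = 2 × $6,270 = $12,540.
$5,016 is 5,016/12,540 of the full $12,540, so 7,524/12,540 of the $28,000 range has been used: income = $286,100 + $28,000 × 7,524/12,540 = $302,900.

$302,900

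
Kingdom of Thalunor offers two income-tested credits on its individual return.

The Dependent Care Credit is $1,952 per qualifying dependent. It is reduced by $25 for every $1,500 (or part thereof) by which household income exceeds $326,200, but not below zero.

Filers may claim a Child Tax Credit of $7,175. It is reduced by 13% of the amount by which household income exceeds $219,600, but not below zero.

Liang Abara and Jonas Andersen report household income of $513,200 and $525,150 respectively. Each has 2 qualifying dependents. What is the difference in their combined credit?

Liang ($513,200): Dependent Care Credit: base = 2 × $1,952 = $3,904. income exceeds $326,200 by $187,000, which is 125 full-or-partial $1,500 increments; reduction = 125 × $25 = $3,125, leaving $779. Child Tax Credit: 13% of the $293,600 excess over $219,600 is $38,168 ≥ base, so the credit is $0. total $779 + $0 = $779
Jonas ($525,150): Dependent Care Credit: base = 2 × $1,952 = $3,904. income exceeds $326,200 by $198,950, which is 133 full-or-partial $1,500 increments; reduction = 133 × $25 = $3,325, leaving $579. Child Tax Credit: 13% of the $305,550 excess over $219,600 is $39,721.50 ≥ base, so the credit is $0. total $579 + $0 = $579
Difference: |$779 − $579| = $200.

$200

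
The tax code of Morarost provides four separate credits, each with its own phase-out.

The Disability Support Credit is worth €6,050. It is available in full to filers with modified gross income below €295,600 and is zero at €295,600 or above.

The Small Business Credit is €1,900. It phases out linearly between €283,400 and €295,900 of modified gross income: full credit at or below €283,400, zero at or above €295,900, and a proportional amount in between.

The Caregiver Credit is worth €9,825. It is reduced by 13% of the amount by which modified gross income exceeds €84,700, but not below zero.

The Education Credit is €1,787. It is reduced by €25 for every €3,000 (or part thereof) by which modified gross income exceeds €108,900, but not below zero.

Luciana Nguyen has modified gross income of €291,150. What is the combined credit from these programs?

Disability Support Credit: €291,150 is below the €295,600 cutoff, so the full €6,050 applies.
Small Business Credit: €291,150 is €7,750 into a €12,500 phase-out range, leaving 4,750/12,500 of the credit: €1,900 × 4,750/12,500 = €722.
Caregiver Credit: 13% of the €206,450 excess over €84,700 is €26,838.50 ≥ base, so the credit is €0.
Education Credit: income exceeds €108,900 by €182,250, which is 61 full-or-partial €3,000 increments; reduction = 61 × €25 = €1,525, leaving €262.
Total: €6,050 + €722 + €0 + €262 = €7,034.

€7,034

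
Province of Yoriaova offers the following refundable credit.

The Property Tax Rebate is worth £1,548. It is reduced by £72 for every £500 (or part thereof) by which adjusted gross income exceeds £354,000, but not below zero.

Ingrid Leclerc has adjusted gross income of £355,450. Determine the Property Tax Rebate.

Property Tax Rebate: income exceeds £354,000 by £1,450, which is 3 full-or-partial £500 increments; reduction = 3 × £72 = £216, leaving £1,332.

£1,332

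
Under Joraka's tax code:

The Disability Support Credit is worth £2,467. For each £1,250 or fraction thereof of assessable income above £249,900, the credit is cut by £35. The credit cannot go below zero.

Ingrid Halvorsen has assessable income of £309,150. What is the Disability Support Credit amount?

£787

Disability Support Credit: income exceeds £249,900 by £59,250, which is 48 full-or-partial £1,250 increments; reduction = 48 × £35 = £1,680, leaving £787.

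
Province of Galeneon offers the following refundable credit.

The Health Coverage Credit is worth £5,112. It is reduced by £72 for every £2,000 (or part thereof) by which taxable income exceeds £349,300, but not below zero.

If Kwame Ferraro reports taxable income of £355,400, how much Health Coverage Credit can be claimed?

£4,824

Health Coverage Credit: income exceeds £349,300 by £6,100, which is 4 full-or-partial £2,000 increments; reduction = 4 × £72 = £288, leaving £4,824.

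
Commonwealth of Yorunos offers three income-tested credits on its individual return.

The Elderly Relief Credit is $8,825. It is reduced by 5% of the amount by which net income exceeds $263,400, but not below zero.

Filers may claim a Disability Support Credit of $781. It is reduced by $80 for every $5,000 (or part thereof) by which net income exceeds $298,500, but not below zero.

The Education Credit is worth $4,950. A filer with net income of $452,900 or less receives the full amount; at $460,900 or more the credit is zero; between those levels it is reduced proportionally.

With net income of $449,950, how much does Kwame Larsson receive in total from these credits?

Elderly Relief Credit: 5% of the $186,550 excess over $263,400 is $9,327.50 ≥ base, so the credit is $0.
Disability Support Credit: income exceeds $298,500 by $151,450 → 31 increments × $80 = $2,480 ≥ base, so the credit is $0.
Education Credit: $449,950 is at or below the $452,900 threshold, so the full $4,950 applies.
Total: $0 + $0 + $4,950 = $4,950.

$4,950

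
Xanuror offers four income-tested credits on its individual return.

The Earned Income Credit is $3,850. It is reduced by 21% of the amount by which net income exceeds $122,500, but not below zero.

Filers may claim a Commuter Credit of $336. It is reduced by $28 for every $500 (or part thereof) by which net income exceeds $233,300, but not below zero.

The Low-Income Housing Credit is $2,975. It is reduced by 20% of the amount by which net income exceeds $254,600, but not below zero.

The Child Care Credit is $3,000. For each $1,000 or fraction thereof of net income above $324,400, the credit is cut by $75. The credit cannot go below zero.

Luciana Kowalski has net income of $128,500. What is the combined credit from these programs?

Earned Income Credit: 21% of the $6,000 excess over $122,500 is $1,260; credit = $3,850 − $1,260 = $2,590.
Commuter Credit: $128,500 is at or below the $233,300 threshold, so the full $336 applies.
Low-Income Housing Credit: $128,500 is at or below the $254,600 threshold, so the full $2,975 applies.
Child Care Credit: $128,500 is at or below the $324,400 threshold, so the full $3,000 applies.
Total: $2,590 + $336 + $2,975 + $3,000 = $8,901.

$8,901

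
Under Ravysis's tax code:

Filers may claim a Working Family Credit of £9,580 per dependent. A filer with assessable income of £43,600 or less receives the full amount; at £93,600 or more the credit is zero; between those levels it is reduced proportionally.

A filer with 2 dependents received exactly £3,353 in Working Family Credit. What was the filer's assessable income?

Full credit = 2 × £9,580 = £19,160.
£3,353 is 3,353/19,160 of the full £19,160, so 15,807/19,160 of the £50,000 range has been used: income = £43,600 + £50,000 × 15,807/19,160 = £84,850.

£84,850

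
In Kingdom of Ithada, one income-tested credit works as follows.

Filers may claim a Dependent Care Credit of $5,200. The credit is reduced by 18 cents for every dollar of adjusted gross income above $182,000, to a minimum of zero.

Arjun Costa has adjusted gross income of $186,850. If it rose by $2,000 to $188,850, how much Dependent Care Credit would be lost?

At $186,850 — 18% of the $4,850 excess over $182,000 is $873; credit = $5,200 − $873 = $4,327.
At $188,850 — 18% of the $6,850 excess over $182,000 is $1,233; credit = $5,200 − $1,233 = $3,967.
Lost: $4,327 − $3,967 = $360.

$360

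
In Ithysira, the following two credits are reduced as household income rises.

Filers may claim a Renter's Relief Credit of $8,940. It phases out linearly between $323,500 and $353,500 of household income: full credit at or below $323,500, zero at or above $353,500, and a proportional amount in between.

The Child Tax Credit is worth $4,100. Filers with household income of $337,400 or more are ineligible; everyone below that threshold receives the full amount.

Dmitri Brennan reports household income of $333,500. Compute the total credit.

$10,060

Renter's Relief Credit: $333,500 is $10,000 into a $30,000 phase-out range, leaving 20,000/30,000 of the credit: $8,940 × 20,000/30,000 = $5,960.
Child Tax Credit: $333,500 is below the $337,400 cutoff, so the full $4,100 applies.
Total: $5,960 + $4,100 = $10,060.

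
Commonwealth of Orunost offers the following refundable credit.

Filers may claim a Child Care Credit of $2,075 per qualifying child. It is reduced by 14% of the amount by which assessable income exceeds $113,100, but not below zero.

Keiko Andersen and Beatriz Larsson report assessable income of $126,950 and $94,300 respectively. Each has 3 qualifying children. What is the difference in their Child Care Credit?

$1,939

Keiko ($126,950): Child Care Credit: base = 3 × $2,075 = $6,225. 14% of the $13,850 excess over $113,100 is $1,939; credit = $6,225 − $1,939 = $4,286.
Beatriz ($94,300): Child Care Credit: base = 3 × $2,075 = $6,225. $94,300 is at or below the $113,100 threshold, so the full $6,225 applies.
Difference: |$4,286 − $6,225| = $1,939.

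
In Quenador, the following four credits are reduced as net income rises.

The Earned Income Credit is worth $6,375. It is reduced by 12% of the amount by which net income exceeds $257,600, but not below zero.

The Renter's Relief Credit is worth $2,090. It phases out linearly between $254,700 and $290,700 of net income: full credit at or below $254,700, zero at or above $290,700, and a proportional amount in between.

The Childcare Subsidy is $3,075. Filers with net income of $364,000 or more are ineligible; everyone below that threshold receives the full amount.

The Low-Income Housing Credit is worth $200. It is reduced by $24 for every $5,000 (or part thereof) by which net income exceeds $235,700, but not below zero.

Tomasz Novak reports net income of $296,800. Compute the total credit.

$4,746

Earned Income Credit: 12% of the $39,200 excess over $257,600 is $4,704; credit = $6,375 − $4,704 = $1,671.
Renter's Relief Credit: $296,800 is at or above $290,700, so the credit is $0.
Childcare Subsidy: $296,800 is below the $364,000 cutoff, so the full $3,075 applies.
Low-Income Housing Credit: income exceeds $235,700 by $61,100 → 13 increments × $24 = $312 ≥ base, so the credit is $0.
Total: $1,671 + $0 + $3,075 + $0 = $4,746.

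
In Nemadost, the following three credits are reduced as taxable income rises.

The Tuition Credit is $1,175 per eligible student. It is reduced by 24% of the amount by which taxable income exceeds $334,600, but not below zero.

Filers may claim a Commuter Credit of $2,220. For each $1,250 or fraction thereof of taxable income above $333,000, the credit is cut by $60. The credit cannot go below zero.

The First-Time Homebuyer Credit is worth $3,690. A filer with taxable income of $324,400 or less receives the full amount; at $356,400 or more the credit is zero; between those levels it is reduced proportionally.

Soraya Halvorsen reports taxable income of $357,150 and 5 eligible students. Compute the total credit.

$1,483

Tuition Credit: base = 5 × $1,175 = $5,875. 24% of the $22,550 excess over $334,600 is $5,412; credit = $5,875 − $5,412 = $463.
Commuter Credit: income exceeds $333,000 by $24,150, which is 20 full-or-partial $1,250 increments; reduction = 20 × $60 = $1,200, leaving $1,020.
First-Time Homebuyer Credit: $357,150 is at or above $356,400, so the credit is $0.
Total: $463 + $1,020 + $0 = $1,483.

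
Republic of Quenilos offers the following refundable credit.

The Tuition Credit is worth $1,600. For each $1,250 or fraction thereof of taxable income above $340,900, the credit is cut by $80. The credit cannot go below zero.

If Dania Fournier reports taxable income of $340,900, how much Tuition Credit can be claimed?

Tuition Credit: $340,900 is at or below the $340,900 threshold, so the full $1,600 applies.

$1,600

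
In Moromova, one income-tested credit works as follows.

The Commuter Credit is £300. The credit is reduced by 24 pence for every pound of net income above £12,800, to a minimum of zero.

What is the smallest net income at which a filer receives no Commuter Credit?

The credit falls by 24% of each pound above £12,800, so it reaches zero when the excess is £300 / 24% = £1,250: income = £12,800 + £1,250 = £14,050.

£14,050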